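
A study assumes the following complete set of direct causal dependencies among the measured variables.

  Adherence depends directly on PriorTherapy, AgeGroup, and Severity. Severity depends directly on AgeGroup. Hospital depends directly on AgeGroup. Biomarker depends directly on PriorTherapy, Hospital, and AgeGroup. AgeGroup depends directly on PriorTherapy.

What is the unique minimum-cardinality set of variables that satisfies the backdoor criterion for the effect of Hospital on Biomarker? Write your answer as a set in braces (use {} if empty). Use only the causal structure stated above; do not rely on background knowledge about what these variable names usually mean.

Variables eligible for adjustment (non-descendants of Hospital, excluding Hospital and Biomarker): {Adherence, AgeGroup, PriorTherapy, Severity}.
Backdoor paths from Hospital to Biomarker:
  P1: Hospital <- AgeGroup <- PriorTherapy -> Biomarker
  P2: Hospital <- AgeGroup -> Severity -> Adherence <- PriorTherapy -> Biomarker
  P3: Hospital <- AgeGroup -> Adherence <- PriorTherapy -> Biomarker
  P4: Hospital <- AgeGroup -> Biomarker
The empty set is not sufficient: P1 (Hospital <- AgeGroup <- PriorTherapy -> Biomarker) has no collider blocking it and no conditioned non-collider, so it is open.
Try {AgeGroup}:
  P1: blocked at chain node AgeGroup ∈ conditioning set.
  P2: blocked at fork node AgeGroup ∈ conditioning set.
  P3: blocked at fork node AgeGroup ∈ conditioning set.
  P4: blocked at fork node AgeGroup ∈ conditioning set.
{AgeGroup} contains no descendant of Hospital and blocks every backdoor path.
No other singleton works — e.g. {PriorTherapy} leaves P4 open — so {AgeGroup} is the unique smallest valid adjustment set.

{AgeGroup}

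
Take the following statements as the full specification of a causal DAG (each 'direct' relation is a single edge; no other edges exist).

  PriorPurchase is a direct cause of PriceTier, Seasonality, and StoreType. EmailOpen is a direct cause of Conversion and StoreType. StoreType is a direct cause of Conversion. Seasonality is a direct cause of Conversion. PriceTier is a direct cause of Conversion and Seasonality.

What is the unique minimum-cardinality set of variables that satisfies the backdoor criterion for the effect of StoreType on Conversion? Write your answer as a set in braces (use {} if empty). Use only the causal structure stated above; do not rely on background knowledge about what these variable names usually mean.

Variables eligible for adjustment (non-descendants of StoreType, excluding StoreType and Conversion): {EmailOpen, PriceTier, PriorPurchase, Seasonality}.
Backdoor paths from StoreType to Conversion:
  P1: StoreType <- PriorPurchase -> PriceTier -> Seasonality -> Conversion
  P2: StoreType <- PriorPurchase -> PriceTier -> Conversion
  P3: StoreType <- PriorPurchase -> Seasonality <- PriceTier -> Conversion
  P4: StoreType <- PriorPurchase -> Seasonality -> Conversion
  P5: StoreType <- EmailOpen -> Conversion
The empty set is not sufficient: P1 (StoreType <- PriorPurchase -> PriceTier -> Seasonality -> Conversion) has no collider blocking it and no conditioned non-collider, so it is open.
Try {EmailOpen, PriorPurchase}:
  P1: blocked at fork node PriorPurchase ∈ conditioning set.
  P2: blocked at fork node PriorPurchase ∈ conditioning set.
  P3: blocked at fork node PriorPurchase ∈ conditioning set.
  P4: blocked at fork node PriorPurchase ∈ conditioning set.
  P5: blocked at fork node EmailOpen ∈ conditioning set.
{EmailOpen, PriorPurchase} contains no descendant of StoreType and blocks every backdoor path.
Every element of {EmailOpen, PriorPurchase} is needed (dropping EmailOpen leaves P5 open; dropping PriorPurchase leaves P1 open), so no proper subset is valid.
Among all size-2 subsets of the eligible variables, only {EmailOpen, PriorPurchase} blocks every backdoor path, so it is the unique smallest valid adjustment set.

{EmailOpen, PriorPurchase}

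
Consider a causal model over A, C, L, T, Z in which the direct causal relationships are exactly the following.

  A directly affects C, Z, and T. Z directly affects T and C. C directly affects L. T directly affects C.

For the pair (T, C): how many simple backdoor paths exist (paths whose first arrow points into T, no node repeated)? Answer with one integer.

A backdoor path from T to C is any simple undirected path whose first edge points into T (i.e. leaves T via a parent).
Parents of T: {A, Z}.
Enumerating:
  P1: T <- A -> Z -> C
  P2: T <- A -> C
  P3: T <- Z <- A -> C
  P4: T <- Z -> C
That exhausts the simple backdoor paths. Count: 4.

4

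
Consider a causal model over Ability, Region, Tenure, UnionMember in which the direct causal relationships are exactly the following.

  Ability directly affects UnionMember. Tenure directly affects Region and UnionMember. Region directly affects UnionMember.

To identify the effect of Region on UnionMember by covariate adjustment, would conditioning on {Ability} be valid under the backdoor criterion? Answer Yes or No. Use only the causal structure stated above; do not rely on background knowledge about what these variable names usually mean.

Backdoor paths from Region to UnionMember (paths whose first edge points into Region):
  P1: Region <- Tenure -> UnionMember
Condition 1 (no descendant of Region in the set): holds — descendants of Region are {UnionMember}; none are in {Ability}.
Condition 2 (every backdoor path blocked by {Ability}):
  P1: open — no interior node is in the conditioning set.
{Ability} does not satisfy the backdoor criterion.

No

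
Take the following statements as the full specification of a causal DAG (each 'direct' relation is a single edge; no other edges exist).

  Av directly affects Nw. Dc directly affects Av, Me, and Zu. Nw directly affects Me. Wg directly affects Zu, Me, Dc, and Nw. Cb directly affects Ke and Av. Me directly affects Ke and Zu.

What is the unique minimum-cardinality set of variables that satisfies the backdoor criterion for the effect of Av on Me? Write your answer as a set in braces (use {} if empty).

{Dc}

Variables eligible for adjustment (non-descendants of Av, excluding Av and Me): {Cb, Dc, Wg}.
Backdoor paths from Av to Me:
  P1: Av <- Dc <- Wg -> Nw -> Me
  P2: Av <- Dc <- Wg -> Me
  P3: Av <- Dc <- Wg -> Zu <- Me
  P4: Av <- Dc -> Me
  P5: Av <- Dc -> Zu <- Wg -> Nw -> Me
  P6: Av <- Dc -> Zu <- Wg -> Me
  P7: Av <- Dc -> Zu <- Me
  P8: Av <- Cb -> Ke <- Me
The empty set is not sufficient: P1 (Av <- Dc <- Wg -> Nw -> Me) has no collider blocking it and no conditioned non-collider, so it is open.
Try {Dc}:
  P1: blocked at chain node Dc ∈ conditioning set.
  P2: blocked at chain node Dc ∈ conditioning set.
  P3: blocked at chain node Dc ∈ conditioning set.
  P4: blocked at fork node Dc ∈ conditioning set.
  P5: blocked at fork node Dc ∈ conditioning set.
  P6: blocked at fork node Dc ∈ conditioning set.
  P7: blocked at fork node Dc ∈ conditioning set.
  P8: blocked at collider Ke (neither it nor any descendant is in the conditioning set).
{Dc} contains no descendant of Av and blocks every backdoor path.
No other singleton works — e.g. {Wg} leaves P4 open — so {Dc} is the unique smallest valid adjustment set.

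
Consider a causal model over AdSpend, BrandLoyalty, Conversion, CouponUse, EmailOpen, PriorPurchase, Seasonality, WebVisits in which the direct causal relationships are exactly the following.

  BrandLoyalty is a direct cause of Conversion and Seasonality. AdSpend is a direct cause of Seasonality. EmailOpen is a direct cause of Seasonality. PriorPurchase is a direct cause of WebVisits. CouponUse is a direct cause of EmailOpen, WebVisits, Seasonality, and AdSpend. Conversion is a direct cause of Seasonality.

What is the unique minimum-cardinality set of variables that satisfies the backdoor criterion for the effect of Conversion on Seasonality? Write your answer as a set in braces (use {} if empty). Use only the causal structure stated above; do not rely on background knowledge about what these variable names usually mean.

Variables eligible for adjustment (non-descendants of Conversion, excluding Conversion and Seasonality): {AdSpend, BrandLoyalty, CouponUse, EmailOpen, PriorPurchase, WebVisits}.
Backdoor paths from Conversion to Seasonality:
  P1: Conversion <- BrandLoyalty -> Seasonality
The empty set is not sufficient: P1 (Conversion <- BrandLoyalty -> Seasonality) has no collider blocking it and no conditioned non-collider, so it is open.
Try {BrandLoyalty}:
  P1: blocked at fork node BrandLoyalty ∈ conditioning set.
{BrandLoyalty} contains no descendant of Conversion and blocks every backdoor path.
No other singleton works — e.g. {PriorPurchase} leaves P1 open — so {BrandLoyalty} is the unique smallest valid adjustment set.

{BrandLoyalty}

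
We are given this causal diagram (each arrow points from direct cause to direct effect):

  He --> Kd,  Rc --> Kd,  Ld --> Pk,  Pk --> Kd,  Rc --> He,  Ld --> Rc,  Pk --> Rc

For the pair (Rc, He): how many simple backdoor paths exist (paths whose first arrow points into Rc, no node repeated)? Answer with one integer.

A backdoor path from Rc to He is any simple undirected path whose first edge points into Rc (i.e. leaves Rc via a parent).
Parents of Rc: {Ld, Pk}.
Enumerating:
  P1: Rc <- Ld -> Pk -> Kd <- He
  P2: Rc <- Pk -> Kd <- He
That exhausts the simple backdoor paths. Count: 2.

2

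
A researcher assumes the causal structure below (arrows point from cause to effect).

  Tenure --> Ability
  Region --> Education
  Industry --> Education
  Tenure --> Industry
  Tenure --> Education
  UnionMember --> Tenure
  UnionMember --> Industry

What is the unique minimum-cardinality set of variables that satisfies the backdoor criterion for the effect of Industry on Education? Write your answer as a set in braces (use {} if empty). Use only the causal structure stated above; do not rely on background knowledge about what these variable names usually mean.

Variables eligible for adjustment (non-descendants of Industry, excluding Industry and Education): {Ability, Region, Tenure, UnionMember}.
Backdoor paths from Industry to Education:
  P1: Industry <- UnionMember -> Tenure -> Education
  P2: Industry <- Tenure -> Education
The empty set is not sufficient: P1 (Industry <- UnionMember -> Tenure -> Education) has no collider blocking it and no conditioned non-collider, so it is open.
Try {Tenure}:
  P1: blocked at chain node Tenure ∈ conditioning set.
  P2: blocked at fork node Tenure ∈ conditioning set.
{Tenure} contains no descendant of Industry and blocks every backdoor path.
No other singleton works — e.g. {UnionMember} leaves P2 open — so {Tenure} is the unique smallest valid adjustment set.

{Tenure}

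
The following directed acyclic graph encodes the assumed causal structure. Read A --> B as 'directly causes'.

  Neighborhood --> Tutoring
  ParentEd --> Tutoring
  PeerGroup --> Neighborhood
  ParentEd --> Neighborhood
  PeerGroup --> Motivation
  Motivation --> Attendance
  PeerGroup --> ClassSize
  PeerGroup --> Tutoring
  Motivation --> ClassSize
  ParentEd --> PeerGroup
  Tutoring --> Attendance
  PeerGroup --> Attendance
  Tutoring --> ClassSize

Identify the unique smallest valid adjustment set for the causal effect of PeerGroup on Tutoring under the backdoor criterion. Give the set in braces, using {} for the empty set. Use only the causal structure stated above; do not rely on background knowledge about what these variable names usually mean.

{ParentEd}

Variables eligible for adjustment (non-descendants of PeerGroup, excluding PeerGroup and Tutoring): {ParentEd}.
Backdoor paths from PeerGroup to Tutoring:
  P1: PeerGroup <- ParentEd -> Neighborhood -> Tutoring
  P2: PeerGroup <- ParentEd -> Tutoring
The empty set is not sufficient: P1 (PeerGroup <- ParentEd -> Neighborhood -> Tutoring) has no collider blocking it and no conditioned non-collider, so it is open.
Try {ParentEd}:
  P1: blocked at fork node ParentEd ∈ conditioning set.
  P2: blocked at fork node ParentEd ∈ conditioning set.
{ParentEd} contains no descendant of PeerGroup and blocks every backdoor path.
{ParentEd} is the unique smallest valid adjustment set.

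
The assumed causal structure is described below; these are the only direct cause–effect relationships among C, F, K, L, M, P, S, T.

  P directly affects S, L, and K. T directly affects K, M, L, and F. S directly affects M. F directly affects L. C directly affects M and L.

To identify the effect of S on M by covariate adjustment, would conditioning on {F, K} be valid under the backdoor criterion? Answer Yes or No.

No

Backdoor paths from S to M (paths whose first edge points into S):
  P1: S <- P -> L <- C -> M
  P2: S <- P -> L <- T -> M
  P3: S <- P -> L <- F <- T -> M
  P4: S <- P -> K <- T -> F -> L <- C -> M
  P5: S <- P -> K <- T -> M
  P6: S <- P -> K <- T -> L <- C -> M
Condition 1 (no descendant of S in the set): holds — descendants of S are {M}; none are in {F, K}.
Condition 2 (every backdoor path blocked by {F, K}):
  P1: blocked at collider L (neither it nor any descendant is in the conditioning set).
  P2: blocked at collider L (neither it nor any descendant is in the conditioning set).
  P3: blocked at collider L (neither it nor any descendant is in the conditioning set).
  P4: blocked at chain node F ∈ conditioning set.
  P5: open — collider(s) K are conditioned on (or have a conditioned descendant) and no non-collider on the path is in the set.
  P6: blocked at collider L (neither it nor any descendant is in the conditioning set).
{F, K} does not satisfy the backdoor criterion.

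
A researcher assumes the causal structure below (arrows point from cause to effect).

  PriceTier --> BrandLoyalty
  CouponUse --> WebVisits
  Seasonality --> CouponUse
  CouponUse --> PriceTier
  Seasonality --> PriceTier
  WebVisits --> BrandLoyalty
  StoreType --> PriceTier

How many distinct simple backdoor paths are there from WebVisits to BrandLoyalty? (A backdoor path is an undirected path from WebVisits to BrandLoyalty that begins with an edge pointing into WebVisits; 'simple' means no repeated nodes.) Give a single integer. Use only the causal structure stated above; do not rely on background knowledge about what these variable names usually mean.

A backdoor path from WebVisits to BrandLoyalty is any simple undirected path whose first edge points into WebVisits (i.e. leaves WebVisits via a parent).
Parents of WebVisits: {CouponUse}.
Enumerating:
  P1: WebVisits <- CouponUse <- Seasonality -> PriceTier -> BrandLoyalty
  P2: WebVisits <- CouponUse -> PriceTier -> BrandLoyalty
That exhausts the simple backdoor paths. Count: 2.

2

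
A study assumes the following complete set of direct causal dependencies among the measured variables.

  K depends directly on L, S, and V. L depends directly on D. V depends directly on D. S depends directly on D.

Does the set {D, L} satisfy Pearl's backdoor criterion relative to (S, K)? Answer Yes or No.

Backdoor paths from S to K (paths whose first edge points into S):
  P1: S <- D -> L -> K
  P2: S <- D -> V -> K
Condition 1 (no descendant of S in the set): holds — descendants of S are {K}; none are in {D, L}.
Condition 2 (every backdoor path blocked by {D, L}):
  P1: blocked at fork node D ∈ conditioning set.
  P2: blocked at fork node D ∈ conditioning set.
{D, L} satisfies the backdoor criterion.

Yes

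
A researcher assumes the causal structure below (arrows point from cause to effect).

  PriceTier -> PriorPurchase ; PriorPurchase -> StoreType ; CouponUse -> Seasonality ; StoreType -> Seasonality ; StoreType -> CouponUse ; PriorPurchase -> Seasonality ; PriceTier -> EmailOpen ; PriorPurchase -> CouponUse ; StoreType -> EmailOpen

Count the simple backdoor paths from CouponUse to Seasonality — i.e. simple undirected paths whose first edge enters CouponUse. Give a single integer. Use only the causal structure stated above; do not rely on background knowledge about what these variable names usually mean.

6

A backdoor path from CouponUse to Seasonality is any simple undirected path whose first edge points into CouponUse (i.e. leaves CouponUse via a parent).
Parents of CouponUse: {PriorPurchase, StoreType}.
Enumerating:
  P1: CouponUse <- PriorPurchase <- PriceTier -> EmailOpen <- StoreType -> Seasonality
  P2: CouponUse <- PriorPurchase -> StoreType -> Seasonality
  P3: CouponUse <- PriorPurchase -> Seasonality
  P4: CouponUse <- StoreType <- PriorPurchase -> Seasonality
  P5: CouponUse <- StoreType -> Seasonality
  P6: CouponUse <- StoreType -> EmailOpen <- PriceTier -> PriorPurchase -> Seasonality
That exhausts the simple backdoor paths. Count: 6.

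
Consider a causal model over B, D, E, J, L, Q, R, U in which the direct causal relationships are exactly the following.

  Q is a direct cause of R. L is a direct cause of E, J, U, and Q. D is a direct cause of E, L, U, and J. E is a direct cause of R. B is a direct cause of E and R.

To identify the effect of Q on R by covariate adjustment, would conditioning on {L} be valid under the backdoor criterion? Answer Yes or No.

Yes

Backdoor paths from Q to R (paths whose first edge points into Q):
  P1: Q <- L <- D -> E <- B -> R
  P2: Q <- L <- D -> E -> R
  P3: Q <- L -> E <- B -> R
  P4: Q <- L -> E -> R
  P5: Q <- L -> J <- D -> E <- B -> R
  P6: Q <- L -> J <- D -> E -> R
  P7: Q <- L -> U <- D -> E <- B -> R
  P8: Q <- L -> U <- D -> E -> R
Condition 1 (no descendant of Q in the set): holds — descendants of Q are {R}; none are in {L}.
Condition 2 (every backdoor path blocked by {L}):
  P1: blocked at chain node L ∈ conditioning set.
  P2: blocked at chain node L ∈ conditioning set.
  P3: blocked at fork node L ∈ conditioning set.
  P4: blocked at fork node L ∈ conditioning set.
  P5: blocked at fork node L ∈ conditioning set.
  P6: blocked at fork node L ∈ conditioning set.
  P7: blocked at fork node L ∈ conditioning set.
  P8: blocked at fork node L ∈ conditioning set.
{L} satisfies the backdoor criterion.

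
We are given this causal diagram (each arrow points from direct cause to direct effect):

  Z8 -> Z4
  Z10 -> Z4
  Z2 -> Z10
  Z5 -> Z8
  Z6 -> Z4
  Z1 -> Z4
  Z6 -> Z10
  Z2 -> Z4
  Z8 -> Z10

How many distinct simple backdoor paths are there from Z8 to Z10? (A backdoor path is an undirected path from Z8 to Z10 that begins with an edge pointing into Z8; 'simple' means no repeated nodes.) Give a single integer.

A backdoor path from Z8 to Z10 is any simple undirected path whose first edge points into Z8 (i.e. leaves Z8 via a parent).
Parents of Z8: {Z5}.
No simple path from any parent of Z8 reaches Z10 without revisiting Z8, so there are no backdoor paths.

0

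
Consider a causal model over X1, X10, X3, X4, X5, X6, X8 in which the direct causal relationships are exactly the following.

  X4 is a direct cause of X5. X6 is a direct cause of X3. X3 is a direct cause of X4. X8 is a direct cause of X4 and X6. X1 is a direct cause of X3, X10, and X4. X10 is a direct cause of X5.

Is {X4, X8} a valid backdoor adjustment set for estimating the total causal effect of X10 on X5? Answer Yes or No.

Backdoor paths from X10 to X5 (paths whose first edge points into X10):
  P1: X10 <- X1 -> X3 <- X6 <- X8 -> X4 -> X5
  P2: X10 <- X1 -> X3 -> X4 -> X5
  P3: X10 <- X1 -> X4 -> X5
Condition 1 (no descendant of X10 in the set): holds — descendants of X10 are {X5}; none are in {X4, X8}.
Condition 2 (every backdoor path blocked by {X4, X8}):
  P1: blocked at fork node X8 ∈ conditioning set.
  P2: blocked at chain node X4 ∈ conditioning set.
  P3: blocked at chain node X4 ∈ conditioning set.
{X4, X8} satisfies the backdoor criterion.

Yes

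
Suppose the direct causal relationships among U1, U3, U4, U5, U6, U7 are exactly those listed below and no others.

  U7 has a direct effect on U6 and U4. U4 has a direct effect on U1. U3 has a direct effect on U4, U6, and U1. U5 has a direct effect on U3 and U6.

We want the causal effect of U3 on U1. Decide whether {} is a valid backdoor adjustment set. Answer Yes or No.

Backdoor paths from U3 to U1 (paths whose first edge points into U3):
  P1: U3 <- U5 -> U6 <- U7 -> U4 -> U1
Condition 1 (no descendant of U3 in the set): holds — descendants of U3 are {U1, U4, U6}; none are in {}.
Condition 2 (every backdoor path blocked by {}):
  P1: blocked at collider U6 (neither it nor any descendant is in the conditioning set).
{} satisfies the backdoor criterion.

Yes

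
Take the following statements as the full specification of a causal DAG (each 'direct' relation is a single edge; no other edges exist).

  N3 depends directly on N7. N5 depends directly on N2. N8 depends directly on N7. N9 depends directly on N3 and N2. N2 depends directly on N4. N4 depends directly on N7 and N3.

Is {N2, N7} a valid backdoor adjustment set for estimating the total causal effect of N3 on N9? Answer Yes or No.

No

Backdoor paths from N3 to N9 (paths whose first edge points into N3):
  P1: N3 <- N7 -> N4 -> N2 -> N9
Condition 1 (no descendant of N3 in the set): FAILS — N2 is a descendant of N3.
Condition 2 (every backdoor path blocked by {N2, N7}):
  P1: blocked at fork node N7 ∈ conditioning set.
{N2, N7} does not satisfy the backdoor criterion.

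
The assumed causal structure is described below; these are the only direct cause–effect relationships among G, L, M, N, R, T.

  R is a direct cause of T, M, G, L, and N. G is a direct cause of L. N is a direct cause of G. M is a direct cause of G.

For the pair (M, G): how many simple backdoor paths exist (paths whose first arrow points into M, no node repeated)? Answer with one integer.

A backdoor path from M to G is any simple undirected path whose first edge points into M (i.e. leaves M via a parent).
Parents of M: {R}.
Enumerating:
  P1: M <- R -> N -> G
  P2: M <- R -> G
  P3: M <- R -> L <- G
That exhausts the simple backdoor paths. Count: 3.

3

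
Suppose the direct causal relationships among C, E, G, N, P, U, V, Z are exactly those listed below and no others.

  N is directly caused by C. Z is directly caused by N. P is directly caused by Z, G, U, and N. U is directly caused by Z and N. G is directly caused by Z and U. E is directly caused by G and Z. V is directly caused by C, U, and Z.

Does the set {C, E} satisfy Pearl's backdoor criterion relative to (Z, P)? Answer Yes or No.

Backdoor paths from Z to P (paths whose first edge points into Z):
  P1: Z <- N <- C -> V <- U -> G -> P
  P2: Z <- N <- C -> V <- U -> P
  P3: Z <- N -> U -> G -> P
  P4: Z <- N -> U -> P
  P5: Z <- N -> P
Condition 1 (no descendant of Z in the set): FAILS — E is a descendant of Z.
Condition 2 (every backdoor path blocked by {C, E}):
  P1: blocked at fork node C ∈ conditioning set.
  P2: blocked at fork node C ∈ conditioning set.
  P3: open — no interior node is in the conditioning set.
  P4: open — no interior node is in the conditioning set.
  P5: open — no interior node is in the conditioning set.
{C, E} does not satisfy the backdoor criterion.

No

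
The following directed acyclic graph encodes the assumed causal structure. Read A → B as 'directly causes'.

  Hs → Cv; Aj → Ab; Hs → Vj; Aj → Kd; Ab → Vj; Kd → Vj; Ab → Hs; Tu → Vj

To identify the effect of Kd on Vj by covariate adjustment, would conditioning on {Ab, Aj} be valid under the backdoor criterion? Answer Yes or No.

Backdoor paths from Kd to Vj (paths whose first edge points into Kd):
  P1: Kd <- Aj -> Ab -> Hs -> Vj
  P2: Kd <- Aj -> Ab -> Vj
Condition 1 (no descendant of Kd in the set): holds — descendants of Kd are {Vj}; none are in {Ab, Aj}.
Condition 2 (every backdoor path blocked by {Ab, Aj}):
  P1: blocked at fork node Aj ∈ conditioning set.
  P2: blocked at fork node Aj ∈ conditioning set.
{Ab, Aj} satisfies the backdoor criterion.

Yes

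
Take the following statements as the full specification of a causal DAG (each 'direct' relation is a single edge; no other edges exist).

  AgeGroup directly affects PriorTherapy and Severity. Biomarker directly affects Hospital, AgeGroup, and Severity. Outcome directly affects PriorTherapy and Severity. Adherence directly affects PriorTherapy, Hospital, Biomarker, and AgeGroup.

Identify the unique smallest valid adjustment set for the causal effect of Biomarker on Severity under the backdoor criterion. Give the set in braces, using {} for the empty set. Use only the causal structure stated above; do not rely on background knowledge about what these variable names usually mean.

{Adherence}

Variables eligible for adjustment (non-descendants of Biomarker, excluding Biomarker and Severity): {Adherence, Outcome}.
Backdoor paths from Biomarker to Severity:
  P1: Biomarker <- Adherence -> AgeGroup -> PriorTherapy <- Outcome -> Severity
  P2: Biomarker <- Adherence -> AgeGroup -> Severity
  P3: Biomarker <- Adherence -> PriorTherapy <- Outcome -> Severity
  P4: Biomarker <- Adherence -> PriorTherapy <- AgeGroup -> Severity
The empty set is not sufficient: P2 (Biomarker <- Adherence -> AgeGroup -> Severity) has no collider blocking it and no conditioned non-collider, so it is open.
Try {Adherence}:
  P1: blocked at fork node Adherence ∈ conditioning set.
  P2: blocked at fork node Adherence ∈ conditioning set.
  P3: blocked at fork node Adherence ∈ conditioning set.
  P4: blocked at fork node Adherence ∈ conditioning set.
{Adherence} contains no descendant of Biomarker and blocks every backdoor path.
No other singleton works — e.g. {Outcome} leaves P2 open — so {Adherence} is the unique smallest valid adjustment set.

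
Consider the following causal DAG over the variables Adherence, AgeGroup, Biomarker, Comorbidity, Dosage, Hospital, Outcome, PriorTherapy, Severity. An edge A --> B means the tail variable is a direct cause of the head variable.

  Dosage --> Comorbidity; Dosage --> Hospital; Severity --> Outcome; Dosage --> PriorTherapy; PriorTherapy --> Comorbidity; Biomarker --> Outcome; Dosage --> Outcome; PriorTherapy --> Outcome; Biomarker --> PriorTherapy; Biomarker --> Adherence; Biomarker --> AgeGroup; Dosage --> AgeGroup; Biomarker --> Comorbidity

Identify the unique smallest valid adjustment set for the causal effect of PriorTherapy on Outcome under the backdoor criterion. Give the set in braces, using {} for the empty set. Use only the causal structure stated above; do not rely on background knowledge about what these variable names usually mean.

{Biomarker, Dosage}

Variables eligible for adjustment (non-descendants of PriorTherapy, excluding PriorTherapy and Outcome): {Adherence, AgeGroup, Biomarker, Dosage, Hospital, Severity}.
Backdoor paths from PriorTherapy to Outcome:
  P1: PriorTherapy <- Biomarker -> Comorbidity <- Dosage -> Outcome
  P2: PriorTherapy <- Biomarker -> AgeGroup <- Dosage -> Outcome
  P3: PriorTherapy <- Biomarker -> Outcome
  P4: PriorTherapy <- Dosage -> Comorbidity <- Biomarker -> Outcome
  P5: PriorTherapy <- Dosage -> AgeGroup <- Biomarker -> Outcome
  P6: PriorTherapy <- Dosage -> Outcome
The empty set is not sufficient: P3 (PriorTherapy <- Biomarker -> Outcome) has no collider blocking it and no conditioned non-collider, so it is open.
Try {Biomarker, Dosage}:
  P1: blocked at fork node Biomarker ∈ conditioning set.
  P2: blocked at fork node Biomarker ∈ conditioning set.
  P3: blocked at fork node Biomarker ∈ conditioning set.
  P4: blocked at fork node Dosage ∈ conditioning set.
  P5: blocked at fork node Dosage ∈ conditioning set.
  P6: blocked at fork node Dosage ∈ conditioning set.
{Biomarker, Dosage} contains no descendant of PriorTherapy and blocks every backdoor path.
Every element of {Biomarker, Dosage} is needed (dropping Biomarker leaves P3 open; dropping Dosage leaves P6 open), so no proper subset is valid.
Among all size-2 subsets of the eligible variables, only {Biomarker, Dosage} blocks every backdoor path, so it is the unique smallest valid adjustment set.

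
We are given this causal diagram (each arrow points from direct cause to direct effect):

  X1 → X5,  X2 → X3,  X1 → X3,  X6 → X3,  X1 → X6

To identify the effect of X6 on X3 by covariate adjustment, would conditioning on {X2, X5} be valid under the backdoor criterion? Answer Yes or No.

No

Backdoor paths from X6 to X3 (paths whose first edge points into X6):
  P1: X6 <- X1 -> X3
Condition 1 (no descendant of X6 in the set): holds — descendants of X6 are {X3}; none are in {X2, X5}.
Condition 2 (every backdoor path blocked by {X2, X5}):
  P1: open — no interior node is in the conditioning set.
{X2, X5} does not satisfy the backdoor criterion.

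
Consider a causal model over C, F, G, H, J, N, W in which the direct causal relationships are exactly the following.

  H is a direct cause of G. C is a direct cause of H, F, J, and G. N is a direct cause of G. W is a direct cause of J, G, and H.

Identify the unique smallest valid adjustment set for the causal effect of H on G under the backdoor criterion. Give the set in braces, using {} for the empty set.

{C, W}

Variables eligible for adjustment (non-descendants of H, excluding H and G): {C, F, J, N, W}.
Backdoor paths from H to G:
  P1: H <- C -> J <- W -> G
  P2: H <- C -> G
  P3: H <- W -> J <- C -> G
  P4: H <- W -> G
The empty set is not sufficient: P2 (H <- C -> G) has no collider blocking it and no conditioned non-collider, so it is open.
Try {C, W}:
  P1: blocked at fork node C ∈ conditioning set.
  P2: blocked at fork node C ∈ conditioning set.
  P3: blocked at fork node W ∈ conditioning set.
  P4: blocked at fork node W ∈ conditioning set.
{C, W} contains no descendant of H and blocks every backdoor path.
Every element of {C, W} is needed (dropping C leaves P2 open; dropping W leaves P4 open), so no proper subset is valid.
Among all size-2 subsets of the eligible variables, only {C, W} blocks every backdoor path, so it is the unique smallest valid adjustment set.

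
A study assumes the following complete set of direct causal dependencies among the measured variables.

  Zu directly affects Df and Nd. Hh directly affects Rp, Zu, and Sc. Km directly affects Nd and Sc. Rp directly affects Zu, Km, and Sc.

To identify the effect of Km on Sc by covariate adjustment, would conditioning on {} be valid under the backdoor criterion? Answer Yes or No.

No

Backdoor paths from Km to Sc (paths whose first edge points into Km):
  P1: Km <- Rp <- Hh -> Sc
  P2: Km <- Rp -> Zu <- Hh -> Sc
  P3: Km <- Rp -> Sc
Condition 1 (no descendant of Km in the set): holds — descendants of Km are {Nd, Sc}; none are in {}.
Condition 2 (every backdoor path blocked by {}):
  P1: open — no interior node is in the conditioning set.
  P2: blocked at collider Zu (neither it nor any descendant is in the conditioning set).
  P3: open — no interior node is in the conditioning set.
{} does not satisfy the backdoor criterion.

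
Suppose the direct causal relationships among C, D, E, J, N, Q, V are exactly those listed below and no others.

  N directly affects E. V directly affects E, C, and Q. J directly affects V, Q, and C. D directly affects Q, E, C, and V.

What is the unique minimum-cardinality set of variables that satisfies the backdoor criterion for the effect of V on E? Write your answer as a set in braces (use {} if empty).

{D}

Variables eligible for adjustment (non-descendants of V, excluding V and E): {D, J, N}.
Backdoor paths from V to E:
  P1: V <- J -> Q <- D -> E
  P2: V <- J -> C <- D -> E
  P3: V <- D -> E
The empty set is not sufficient: P3 (V <- D -> E) has no collider blocking it and no conditioned non-collider, so it is open.
Try {D}:
  P1: blocked at collider Q (neither it nor any descendant is in the conditioning set).
  P2: blocked at collider C (neither it nor any descendant is in the conditioning set).
  P3: blocked at fork node D ∈ conditioning set.
{D} contains no descendant of V and blocks every backdoor path.
No other singleton works — e.g. {J} leaves P3 open — so {D} is the unique smallest valid adjustment set.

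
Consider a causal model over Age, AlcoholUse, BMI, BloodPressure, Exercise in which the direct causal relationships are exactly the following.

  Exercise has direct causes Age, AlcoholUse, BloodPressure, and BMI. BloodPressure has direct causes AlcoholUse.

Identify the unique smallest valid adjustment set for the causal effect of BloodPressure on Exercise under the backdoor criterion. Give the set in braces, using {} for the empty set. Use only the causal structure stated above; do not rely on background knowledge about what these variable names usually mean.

{AlcoholUse}

Variables eligible for adjustment (non-descendants of BloodPressure, excluding BloodPressure and Exercise): {Age, AlcoholUse, BMI}.
Backdoor paths from BloodPressure to Exercise:
  P1: BloodPressure <- AlcoholUse -> Exercise
The empty set is not sufficient: P1 (BloodPressure <- AlcoholUse -> Exercise) has no collider blocking it and no conditioned non-collider, so it is open.
Try {AlcoholUse}:
  P1: blocked at fork node AlcoholUse ∈ conditioning set.
{AlcoholUse} contains no descendant of BloodPressure and blocks every backdoor path.
No other singleton works — e.g. {BMI} leaves P1 open — so {AlcoholUse} is the unique smallest valid adjustment set.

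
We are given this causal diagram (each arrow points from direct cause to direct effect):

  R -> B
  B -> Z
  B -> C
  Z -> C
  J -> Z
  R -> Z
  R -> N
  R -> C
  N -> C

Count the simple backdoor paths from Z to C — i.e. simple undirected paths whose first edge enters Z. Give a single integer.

A backdoor path from Z to C is any simple undirected path whose first edge points into Z (i.e. leaves Z via a parent).
Parents of Z: {B, J, R}.
Enumerating:
  P1: Z <- R -> B -> C
  P2: Z <- R -> N -> C
  P3: Z <- R -> C
  P4: Z <- B <- R -> N -> C
  P5: Z <- B <- R -> C
  P6: Z <- B -> C
That exhausts the simple backdoor paths. Count: 6.

6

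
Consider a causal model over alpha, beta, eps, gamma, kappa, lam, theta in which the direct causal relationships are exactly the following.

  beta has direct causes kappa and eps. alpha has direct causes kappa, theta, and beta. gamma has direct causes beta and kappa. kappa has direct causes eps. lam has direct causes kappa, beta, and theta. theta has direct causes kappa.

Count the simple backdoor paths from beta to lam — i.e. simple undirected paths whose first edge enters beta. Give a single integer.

6

A backdoor path from beta to lam is any simple undirected path whose first edge points into beta (i.e. leaves beta via a parent).
Parents of beta: {eps, kappa}.
Enumerating:
  P1: beta <- eps -> kappa -> theta -> lam
  P2: beta <- eps -> kappa -> lam
  P3: beta <- eps -> kappa -> alpha <- theta -> lam
  P4: beta <- kappa -> theta -> lam
  P5: beta <- kappa -> lam
  P6: beta <- kappa -> alpha <- theta -> lam
That exhausts the simple backdoor paths. Count: 6.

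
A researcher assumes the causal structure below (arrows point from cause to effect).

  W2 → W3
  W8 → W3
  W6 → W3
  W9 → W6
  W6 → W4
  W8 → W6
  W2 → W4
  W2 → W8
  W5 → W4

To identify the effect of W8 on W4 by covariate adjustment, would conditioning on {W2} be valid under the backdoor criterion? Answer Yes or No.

Yes

Backdoor paths from W8 to W4 (paths whose first edge points into W8):
  P1: W8 <- W2 -> W4
  P2: W8 <- W2 -> W3 <- W6 -> W4
Condition 1 (no descendant of W8 in the set): holds — descendants of W8 are {W3, W4, W6}; none are in {W2}.
Condition 2 (every backdoor path blocked by {W2}):
  P1: blocked at fork node W2 ∈ conditioning set.
  P2: blocked at fork node W2 ∈ conditioning set.
{W2} satisfies the backdoor criterion.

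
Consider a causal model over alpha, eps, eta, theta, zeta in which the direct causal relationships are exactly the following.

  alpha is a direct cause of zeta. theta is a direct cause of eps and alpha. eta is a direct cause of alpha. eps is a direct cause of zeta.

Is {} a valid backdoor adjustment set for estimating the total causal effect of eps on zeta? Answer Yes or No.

Backdoor paths from eps to zeta (paths whose first edge points into eps):
  P1: eps <- theta -> alpha -> zeta
Condition 1 (no descendant of eps in the set): holds — descendants of eps are {zeta}; none are in {}.
Condition 2 (every backdoor path blocked by {}):
  P1: open — no interior node is in the conditioning set.
{} does not satisfy the backdoor criterion.

No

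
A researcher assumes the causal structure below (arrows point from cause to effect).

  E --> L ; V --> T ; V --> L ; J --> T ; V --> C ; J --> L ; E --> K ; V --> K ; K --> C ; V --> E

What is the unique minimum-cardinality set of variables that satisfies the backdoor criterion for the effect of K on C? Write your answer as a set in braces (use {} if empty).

{V}

Variables eligible for adjustment (non-descendants of K, excluding K and C): {E, J, L, T, V}.
Backdoor paths from K to C:
  P1: K <- V -> C
  P2: K <- E <- V -> C
  P3: K <- E -> L <- V -> C
  P4: K <- E -> L <- J -> T <- V -> C
The empty set is not sufficient: P1 (K <- V -> C) has no collider blocking it and no conditioned non-collider, so it is open.
Try {V}:
  P1: blocked at fork node V ∈ conditioning set.
  P2: blocked at fork node V ∈ conditioning set.
  P3: blocked at collider L (neither it nor any descendant is in the conditioning set).
  P4: blocked at collider L (neither it nor any descendant is in the conditioning set).
{V} contains no descendant of K and blocks every backdoor path.
No other singleton works — e.g. {J} leaves P1 open — so {V} is the unique smallest valid adjustment set.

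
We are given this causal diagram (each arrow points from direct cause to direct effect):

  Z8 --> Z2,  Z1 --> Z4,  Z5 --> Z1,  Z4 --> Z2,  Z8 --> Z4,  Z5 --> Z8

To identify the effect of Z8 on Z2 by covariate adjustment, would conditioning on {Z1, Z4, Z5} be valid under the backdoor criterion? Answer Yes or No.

Backdoor paths from Z8 to Z2 (paths whose first edge points into Z8):
  P1: Z8 <- Z5 -> Z1 -> Z4 -> Z2
Condition 1 (no descendant of Z8 in the set): FAILS — Z4 is a descendant of Z8.
Condition 2 (every backdoor path blocked by {Z1, Z4, Z5}):
  P1: blocked at fork node Z5 ∈ conditioning set.
{Z1, Z4, Z5} does not satisfy the backdoor criterion.

No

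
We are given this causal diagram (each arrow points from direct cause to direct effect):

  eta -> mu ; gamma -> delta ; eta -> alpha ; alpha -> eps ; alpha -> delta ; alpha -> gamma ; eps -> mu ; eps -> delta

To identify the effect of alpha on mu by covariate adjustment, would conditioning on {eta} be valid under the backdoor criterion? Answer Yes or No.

Yes

Backdoor paths from alpha to mu (paths whose first edge points into alpha):
  P1: alpha <- eta -> mu
Condition 1 (no descendant of alpha in the set): holds — descendants of alpha are {delta, eps, gamma, mu}; none are in {eta}.
Condition 2 (every backdoor path blocked by {eta}):
  P1: blocked at fork node eta ∈ conditioning set.
{eta} satisfies the backdoor criterion.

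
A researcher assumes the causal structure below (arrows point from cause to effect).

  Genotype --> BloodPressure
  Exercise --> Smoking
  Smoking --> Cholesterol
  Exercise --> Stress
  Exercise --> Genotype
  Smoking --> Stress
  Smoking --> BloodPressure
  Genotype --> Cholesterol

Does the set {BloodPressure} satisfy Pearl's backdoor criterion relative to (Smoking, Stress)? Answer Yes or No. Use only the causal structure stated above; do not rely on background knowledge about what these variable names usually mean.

No

Backdoor paths from Smoking to Stress (paths whose first edge points into Smoking):
  P1: Smoking <- Exercise -> Stress
Condition 1 (no descendant of Smoking in the set): FAILS — BloodPressure is a descendant of Smoking.
Condition 2 (every backdoor path blocked by {BloodPressure}):
  P1: open — no interior node is in the conditioning set.
{BloodPressure} does not satisfy the backdoor criterion.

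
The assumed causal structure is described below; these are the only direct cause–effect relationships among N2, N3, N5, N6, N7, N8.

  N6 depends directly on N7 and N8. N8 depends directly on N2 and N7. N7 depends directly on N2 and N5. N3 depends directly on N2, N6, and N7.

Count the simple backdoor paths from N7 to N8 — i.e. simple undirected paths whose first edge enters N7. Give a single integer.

A backdoor path from N7 to N8 is any simple undirected path whose first edge points into N7 (i.e. leaves N7 via a parent).
Parents of N7: {N2, N5}.
Enumerating:
  P1: N7 <- N2 -> N8
  P2: N7 <- N2 -> N3 <- N6 <- N8
That exhausts the simple backdoor paths. Count: 2.

2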